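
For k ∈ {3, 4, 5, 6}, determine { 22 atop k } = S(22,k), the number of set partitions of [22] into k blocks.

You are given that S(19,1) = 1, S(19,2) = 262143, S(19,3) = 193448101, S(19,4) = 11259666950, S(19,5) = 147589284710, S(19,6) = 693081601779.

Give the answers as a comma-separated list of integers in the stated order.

r20: T_20,1=1×1+0=1; T_20,2=2×262143+1=524287; T_20,3=3×193448101+262143=580606446; T_20,4=4×11259666950+193448101=45232115901; T_20,5=5×147589284710+11259666950=749206090500; T_20,6=6×693081601779+147589284710=4306078895384
r21: T_21,2=2×524287+1=1048575; T_21,3=3×580606446+524287=1742343625; T_21,4=4×45232115901+580606446=181509070050; T_21,5=5×749206090500+45232115901=3791262568401; T_21,6=6×4306078895384+749206090500=26585679462804
r22: T_22,3=3×1742343625+1048575=5228079450; T_22,4=4×181509070050+1742343625=727778623825; T_22,5=5×3791262568401+181509070050=19137821912055; T_22,6=6×26585679462804+3791262568401=163305339345225
Read S(22,3) = 5228079450, S(22,4) = 727778623825, S(22,5) = 19137821912055, S(22,6) = 163305339345225.

5228079450, 727778623825, 19137821912055, 163305339345225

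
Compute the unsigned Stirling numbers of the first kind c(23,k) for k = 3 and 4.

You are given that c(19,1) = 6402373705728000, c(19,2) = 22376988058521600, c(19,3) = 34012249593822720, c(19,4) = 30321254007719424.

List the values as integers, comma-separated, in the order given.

6756146673770930688000, 6548684852703068697600

row 20: T[20][1]=19·6402373705728000+0=121645100408832000  T[20][2]=19·22376988058521600+6402373705728000=431565146817638400  T[20][3]=19·34012249593822720+22376988058521600=668609730341153280  T[20][4]=19·30321254007719424+34012249593822720=610116075740491776
row 21: T[21][1]=20·121645100408832000+0=2432902008176640000  T[21][2]=20·431565146817638400+121645100408832000=8752948036761600000  T[21][3]=20·668609730341153280+431565146817638400=13803759753640704000  T[21][4]=20·610116075740491776+668609730341153280=12870931245150988800
row 22: T[22][2]=21·8752948036761600000+2432902008176640000=186244810780170240000  T[22][3]=21·13803759753640704000+8752948036761600000=298631902863216384000  T[22][4]=21·12870931245150988800+13803759753640704000=284093315901811468800
row 23: T[23][3]=22·298631902863216384000+186244810780170240000=6756146673770930688000  T[23][4]=22·284093315901811468800+298631902863216384000=6548684852703068697600
Read c(23,3) = 6756146673770930688000, c(23,4) = 6548684852703068697600.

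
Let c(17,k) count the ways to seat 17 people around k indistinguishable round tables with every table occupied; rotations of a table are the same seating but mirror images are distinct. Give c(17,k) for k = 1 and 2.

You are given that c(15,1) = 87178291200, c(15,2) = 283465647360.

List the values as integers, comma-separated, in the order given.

20922789888000, 70734282393600

[16] T[16,1]:15*87178291200+0=1307674368000 · T[16,2]:15*283465647360+87178291200=4339163001600
[17] T[17,1]:16*1307674368000+0=20922789888000 · T[17,2]:16*4339163001600+1307674368000=70734282393600
Read c(17,1) = 20922789888000, c(17,2) = 70734282393600.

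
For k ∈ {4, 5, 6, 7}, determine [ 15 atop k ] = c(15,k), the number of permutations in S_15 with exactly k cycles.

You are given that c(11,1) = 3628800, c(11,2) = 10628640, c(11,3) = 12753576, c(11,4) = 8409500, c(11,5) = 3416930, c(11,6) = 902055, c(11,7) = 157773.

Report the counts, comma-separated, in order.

310989260400, 159721605680, 56663366760, 14409322928

row 12: T[12][1]=11·3628800+0=39916800  T[12][2]=11·10628640+3628800=120543840  T[12][3]=11·12753576+10628640=150917976  T[12][4]=11·8409500+12753576=105258076  T[12][5]=11·3416930+8409500=45995730  T[12][6]=11·902055+3416930=13339535  T[12][7]=11·157773+902055=2637558
row 13: T[13][2]=12·120543840+39916800=1486442880  T[13][3]=12·150917976+120543840=1931559552  T[13][4]=12·105258076+150917976=1414014888  T[13][5]=12·45995730+105258076=657206836  T[13][6]=12·13339535+45995730=206070150  T[13][7]=12·2637558+13339535=44990231
row 14: T[14][3]=13·1931559552+1486442880=26596717056  T[14][4]=13·1414014888+1931559552=20313753096  T[14][5]=13·657206836+1414014888=9957703756  T[14][6]=13·206070150+657206836=3336118786  T[14][7]=13·44990231+206070150=790943153
row 15: T[15][4]=14·20313753096+26596717056=310989260400  T[15][5]=14·9957703756+20313753096=159721605680  T[15][6]=14·3336118786+9957703756=56663366760  T[15][7]=14·790943153+3336118786=14409322928
Read c(15,4) = 310989260400, c(15,5) = 159721605680, c(15,6) = 56663366760, c(15,7) = 14409322928.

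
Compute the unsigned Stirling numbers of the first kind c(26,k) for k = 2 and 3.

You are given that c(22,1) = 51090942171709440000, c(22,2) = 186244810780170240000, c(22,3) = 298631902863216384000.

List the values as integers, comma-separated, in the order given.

59190128811701203599360000, 100480171548351161548800000

row 23: T[23][1]=22·51090942171709440000+0=1124000727777607680000  T[23][2]=22·186244810780170240000+51090942171709440000=4148476779335454720000  T[23][3]=22·298631902863216384000+186244810780170240000=6756146673770930688000
row 24: T[24][1]=23·1124000727777607680000+0=25852016738884976640000  T[24][2]=23·4148476779335454720000+1124000727777607680000=96538966652493066240000  T[24][3]=23·6756146673770930688000+4148476779335454720000=159539850276066860544000
row 25: T[25][1]=24·25852016738884976640000+0=620448401733239439360000  T[25][2]=24·96538966652493066240000+25852016738884976640000=2342787216398718566400000  T[25][3]=24·159539850276066860544000+96538966652493066240000=3925495373278097719296000
row 26: T[26][2]=25·2342787216398718566400000+620448401733239439360000=59190128811701203599360000  T[26][3]=25·3925495373278097719296000+2342787216398718566400000=100480171548351161548800000
Read c(26,2) = 59190128811701203599360000, c(26,3) = 100480171548351161548800000.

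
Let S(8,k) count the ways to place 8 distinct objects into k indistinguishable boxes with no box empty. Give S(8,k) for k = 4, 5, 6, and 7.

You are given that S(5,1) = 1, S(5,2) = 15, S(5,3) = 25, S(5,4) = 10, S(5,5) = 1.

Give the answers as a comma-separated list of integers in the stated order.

1701, 1050, 266, 28

r6: T_6,2=2×15+1=31; T_6,3=3×25+15=90; T_6,4=4×10+25=65; T_6,5=5×1+10=15; T_6,6=6×0+1=1
r7: T_7,3=3×90+31=301; T_7,4=4×65+90=350; T_7,5=5×15+65=140; T_7,6=6×1+15=21; T_7,7=7×0+1=1
r8: T_8,4=4×350+301=1701; T_8,5=5×140+350=1050; T_8,6=6×21+140=266; T_8,7=7×1+21=28
Read S(8,4) = 1701, S(8,5) = 1050, S(8,6) = 266, S(8,7) = 28.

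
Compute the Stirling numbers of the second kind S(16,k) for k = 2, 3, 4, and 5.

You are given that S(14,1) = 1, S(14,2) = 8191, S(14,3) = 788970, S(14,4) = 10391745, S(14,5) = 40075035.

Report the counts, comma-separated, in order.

32767, 7141686, 171798901, 1096190550

r15: T_15,1=1×1+0=1; T_15,2=2×8191+1=16383; T_15,3=3×788970+8191=2375101; T_15,4=4×10391745+788970=42355950; T_15,5=5×40075035+10391745=210766920
r16: T_16,2=2×16383+1=32767; T_16,3=3×2375101+16383=7141686; T_16,4=4×42355950+2375101=171798901; T_16,5=5×210766920+42355950=1096190550
Read S(16,2) = 32767, S(16,3) = 7141686, S(16,4) = 171798901, S(16,5) = 1096190550.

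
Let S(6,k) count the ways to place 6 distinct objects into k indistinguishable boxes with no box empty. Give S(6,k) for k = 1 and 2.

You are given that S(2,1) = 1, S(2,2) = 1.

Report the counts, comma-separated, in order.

1, 31

r3: T_3,1=1×1+0=1; T_3,2=2×1+1=3
r4: T_4,1=1×1+0=1; T_4,2=2×3+1=7
r5: T_5,1=1×1+0=1; T_5,2=2×7+1=15
r6: T_6,1=1×1+0=1; T_6,2=2×15+1=31
Read S(6,1) = 1, S(6,2) = 31.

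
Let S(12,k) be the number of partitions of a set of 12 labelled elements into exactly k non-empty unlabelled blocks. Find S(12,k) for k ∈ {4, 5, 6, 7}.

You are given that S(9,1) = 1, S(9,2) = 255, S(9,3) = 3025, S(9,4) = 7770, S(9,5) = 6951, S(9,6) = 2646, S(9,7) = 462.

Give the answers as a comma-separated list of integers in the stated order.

r10: T_10,2=2×255+1=511; T_10,3=3×3025+255=9330; T_10,4=4×7770+3025=34105; T_10,5=5×6951+7770=42525; T_10,6=6×2646+6951=22827; T_10,7=7×462+2646=5880
r11: T_11,3=3×9330+511=28501; T_11,4=4×34105+9330=145750; T_11,5=5×42525+34105=246730; T_11,6=6×22827+42525=179487; T_11,7=7×5880+22827=63987
r12: T_12,4=4×145750+28501=611501; T_12,5=5×246730+145750=1379400; T_12,6=6×179487+246730=1323652; T_12,7=7×63987+179487=627396
Read S(12,4) = 611501, S(12,5) = 1379400, S(12,6) = 1323652, S(12,7) = 627396.

611501, 1379400, 1323652, 627396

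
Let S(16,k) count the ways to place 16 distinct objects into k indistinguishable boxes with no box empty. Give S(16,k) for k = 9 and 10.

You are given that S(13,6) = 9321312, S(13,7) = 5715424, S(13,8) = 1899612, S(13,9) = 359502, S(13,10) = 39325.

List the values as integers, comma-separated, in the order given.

820784250, 193754990

r14: T_14,7=7×5715424+9321312=49329280; T_14,8=8×1899612+5715424=20912320; T_14,9=9×359502+1899612=5135130; T_14,10=10×39325+359502=752752
r15: T_15,8=8×20912320+49329280=216627840; T_15,9=9×5135130+20912320=67128490; T_15,10=10×752752+5135130=12662650
r16: T_16,9=9×67128490+216627840=820784250; T_16,10=10×12662650+67128490=193754990
Read S(16,9) = 820784250, S(16,10) = 193754990.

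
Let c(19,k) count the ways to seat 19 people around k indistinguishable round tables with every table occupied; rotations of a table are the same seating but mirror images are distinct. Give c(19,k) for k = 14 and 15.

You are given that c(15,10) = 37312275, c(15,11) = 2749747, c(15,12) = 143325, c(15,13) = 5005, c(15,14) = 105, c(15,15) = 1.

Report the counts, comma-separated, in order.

549789282, 22323822

row 16: T[16][11]=15·2749747+37312275=78558480  T[16][12]=15·143325+2749747=4899622  T[16][13]=15·5005+143325=218400  T[16][14]=15·105+5005=6580  T[16][15]=15·1+105=120
row 17: T[17][12]=16·4899622+78558480=156952432  T[17][13]=16·218400+4899622=8394022  T[17][14]=16·6580+218400=323680  T[17][15]=16·120+6580=8500
row 18: T[18][13]=17·8394022+156952432=299650806  T[18][14]=17·323680+8394022=13896582  T[18][15]=17·8500+323680=468180
row 19: T[19][14]=18·13896582+299650806=549789282  T[19][15]=18·468180+13896582=22323822
Read c(19,14) = 549789282, c(19,15) = 22323822.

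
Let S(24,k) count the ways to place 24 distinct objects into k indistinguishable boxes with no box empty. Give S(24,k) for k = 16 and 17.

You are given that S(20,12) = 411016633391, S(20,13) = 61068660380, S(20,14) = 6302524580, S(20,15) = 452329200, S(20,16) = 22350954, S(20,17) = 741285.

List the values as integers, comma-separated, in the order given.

20677182465555, 1610949936915

@21  (21,13):61068660380·13+411016633391→1204909218331, (21,14):6302524580·14+61068660380→149304004500, (21,15):452329200·15+6302524580→13087462580, (21,16):22350954·16+452329200→809944464, (21,17):741285·17+22350954→34952799
@22  (22,14):149304004500·14+1204909218331→3295165281331, (22,15):13087462580·15+149304004500→345615943200, (22,16):809944464·16+13087462580→26046574004, (22,17):34952799·17+809944464→1404142047
@23  (23,15):345615943200·15+3295165281331→8479404429331, (23,16):26046574004·16+345615943200→762361127264, (23,17):1404142047·17+26046574004→49916988803
@24  (24,16):762361127264·16+8479404429331→20677182465555, (24,17):49916988803·17+762361127264→1610949936915
Read S(24,16) = 20677182465555, S(24,17) = 1610949936915.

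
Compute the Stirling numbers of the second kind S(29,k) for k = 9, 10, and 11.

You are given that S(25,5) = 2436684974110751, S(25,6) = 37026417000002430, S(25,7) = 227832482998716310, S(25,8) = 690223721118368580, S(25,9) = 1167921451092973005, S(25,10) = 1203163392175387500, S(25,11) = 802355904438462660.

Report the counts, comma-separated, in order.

i=26: T(26,6)=2436684974110751+6·37026417000002430=224595186974125331 | T(26,7)=37026417000002430+7·227832482998716310=1631853797991016600 | T(26,8)=227832482998716310+8·690223721118368580=5749622251945664950 | T(26,9)=690223721118368580+9·1167921451092973005=11201516780955125625 | T(26,10)=1167921451092973005+10·1203163392175387500=13199555372846848005 | T(26,11)=1203163392175387500+11·802355904438462660=10029078340998476760
i=27: T(27,7)=224595186974125331+7·1631853797991016600=11647571772911241531 | T(27,8)=1631853797991016600+8·5749622251945664950=47628831813556336200 | T(27,9)=5749622251945664950+9·11201516780955125625=106563273280541795575 | T(27,10)=11201516780955125625+10·13199555372846848005=143197070509423605675 | T(27,11)=13199555372846848005+11·10029078340998476760=123519417123830092365
i=28: T(28,8)=11647571772911241531+8·47628831813556336200=392678226281361931131 | T(28,9)=47628831813556336200+9·106563273280541795575=1006698291338432496375 | T(28,10)=106563273280541795575+10·143197070509423605675=1538533978374777852325 | T(28,11)=143197070509423605675+11·123519417123830092365=1501910658871554621690
i=29: T(29,9)=392678226281361931131+9·1006698291338432496375=9452962848327254398506 | T(29,10)=1006698291338432496375+10·1538533978374777852325=16392038075086211019625 | T(29,11)=1538533978374777852325+11·1501910658871554621690=18059551225961878690915
Read S(29,9) = 9452962848327254398506, S(29,10) = 16392038075086211019625, S(29,11) = 18059551225961878690915.

9452962848327254398506, 16392038075086211019625, 18059551225961878690915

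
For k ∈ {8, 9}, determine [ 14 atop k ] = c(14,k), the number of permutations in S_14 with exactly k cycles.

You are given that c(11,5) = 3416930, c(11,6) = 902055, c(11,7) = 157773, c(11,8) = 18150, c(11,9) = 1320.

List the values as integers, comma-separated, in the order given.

row 12: T[12][6]=11·902055+3416930=13339535  T[12][7]=11·157773+902055=2637558  T[12][8]=11·18150+157773=357423  T[12][9]=11·1320+18150=32670
row 13: T[13][7]=12·2637558+13339535=44990231  T[13][8]=12·357423+2637558=6926634  T[13][9]=12·32670+357423=749463
row 14: T[14][8]=13·6926634+44990231=135036473  T[14][9]=13·749463+6926634=16669653
Read c(14,8) = 135036473, c(14,9) = 16669653.

135036473, 16669653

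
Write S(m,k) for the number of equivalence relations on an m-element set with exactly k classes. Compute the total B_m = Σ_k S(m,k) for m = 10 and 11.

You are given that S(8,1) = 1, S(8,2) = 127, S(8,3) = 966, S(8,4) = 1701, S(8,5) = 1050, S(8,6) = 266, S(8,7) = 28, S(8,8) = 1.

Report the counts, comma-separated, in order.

115975, 678570

row 9: T[9][1]=1·1+0=1  T[9][2]=2·127+1=255  T[9][3]=3·966+127=3025  T[9][4]=4·1701+966=7770  T[9][5]=5·1050+1701=6951  T[9][6]=6·266+1050=2646  T[9][7]=7·28+266=462  T[9][8]=8·1+28=36  T[9][9]=9·0+1=1
row 10: T[10][1]=1·1+0=1  T[10][2]=2·255+1=511  T[10][3]=3·3025+255=9330  T[10][4]=4·7770+3025=34105  T[10][5]=5·6951+7770=42525  T[10][6]=6·2646+6951=22827  T[10][7]=7·462+2646=5880  T[10][8]=8·36+462=750  T[10][9]=9·1+36=45  T[10][10]=10·0+1=1
row 11: T[11][1]=1·1+0=1  T[11][2]=2·511+1=1023  T[11][3]=3·9330+511=28501  T[11][4]=4·34105+9330=145750  T[11][5]=5·42525+34105=246730  T[11][6]=6·22827+42525=179487  T[11][7]=7·5880+22827=63987  T[11][8]=8·750+5880=11880  T[11][9]=9·45+750=1155  T[11][10]=10·1+45=55  T[11][11]=11·0+1=1
B_10 = ΣS(10,k) = 1+511+9330+34105+42525+22827+5880+750+45+1 = 115975
B_11 = ΣS(11,k) = 1+1023+28501+145750+246730+179487+63987+11880+1155+55+1 = 678570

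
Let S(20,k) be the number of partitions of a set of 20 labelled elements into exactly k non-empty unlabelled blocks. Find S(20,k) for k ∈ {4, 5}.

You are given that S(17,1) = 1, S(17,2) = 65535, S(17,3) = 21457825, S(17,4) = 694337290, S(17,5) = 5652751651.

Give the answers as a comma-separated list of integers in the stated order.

45232115901, 749206090500

r18: T_18,2=2×65535+1=131071; T_18,3=3×21457825+65535=64439010; T_18,4=4×694337290+21457825=2798806985; T_18,5=5×5652751651+694337290=28958095545
r19: T_19,3=3×64439010+131071=193448101; T_19,4=4×2798806985+64439010=11259666950; T_19,5=5×28958095545+2798806985=147589284710
r20: T_20,4=4×11259666950+193448101=45232115901; T_20,5=5×147589284710+11259666950=749206090500
Read S(20,4) = 45232115901, S(20,5) = 749206090500.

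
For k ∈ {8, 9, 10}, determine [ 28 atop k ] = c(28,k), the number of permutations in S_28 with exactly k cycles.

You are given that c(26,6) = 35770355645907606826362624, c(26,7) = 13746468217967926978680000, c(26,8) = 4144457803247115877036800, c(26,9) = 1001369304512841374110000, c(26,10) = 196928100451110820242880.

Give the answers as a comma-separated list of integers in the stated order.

3673742549077683082376236224, 936363983558079713086850400, 195460557459107504515368560

[27] T[27,7]:26*13746468217967926978680000+35770355645907606826362624=393178529313073708272042624 · T[27,8]:26*4144457803247115877036800+13746468217967926978680000=121502371102392939781636800 · T[27,9]:26*1001369304512841374110000+4144457803247115877036800=30180059720580991603896800 · T[27,10]:26*196928100451110820242880+1001369304512841374110000=6121499916241722700424880
[28] T[28,8]:27*121502371102392939781636800+393178529313073708272042624=3673742549077683082376236224 · T[28,9]:27*30180059720580991603896800+121502371102392939781636800=936363983558079713086850400 · T[28,10]:27*6121499916241722700424880+30180059720580991603896800=195460557459107504515368560
Read c(28,8) = 3673742549077683082376236224, c(28,9) = 936363983558079713086850400, c(28,10) = 195460557459107504515368560.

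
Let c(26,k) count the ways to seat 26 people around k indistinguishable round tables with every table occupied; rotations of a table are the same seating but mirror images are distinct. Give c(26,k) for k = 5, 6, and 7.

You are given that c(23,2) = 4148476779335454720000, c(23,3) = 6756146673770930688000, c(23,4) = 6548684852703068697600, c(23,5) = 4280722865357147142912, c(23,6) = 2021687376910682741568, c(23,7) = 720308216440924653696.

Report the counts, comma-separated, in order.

[24] T[24,3]:23*6756146673770930688000+4148476779335454720000=159539850276066860544000 · T[24,4]:23*6548684852703068697600+6756146673770930688000=157375898285941510732800 · T[24,5]:23*4280722865357147142912+6548684852703068697600=105005310755917452984576 · T[24,6]:23*2021687376910682741568+4280722865357147142912=50779532534302850198976 · T[24,7]:23*720308216440924653696+2021687376910682741568=18588776355051949776576
[25] T[25,4]:24*157375898285941510732800+159539850276066860544000=3936561409138663118131200 · T[25,5]:24*105005310755917452984576+157375898285941510732800=2677503356427960382362624 · T[25,6]:24*50779532534302850198976+105005310755917452984576=1323714091579185857760000 · T[25,7]:24*18588776355051949776576+50779532534302850198976=496910165055549644836800
[26] T[26,5]:25*2677503356427960382362624+3936561409138663118131200=70874145319837672677196800 · T[26,6]:25*1323714091579185857760000+2677503356427960382362624=35770355645907606826362624 · T[26,7]:25*496910165055549644836800+1323714091579185857760000=13746468217967926978680000
Read c(26,5) = 70874145319837672677196800, c(26,6) = 35770355645907606826362624, c(26,7) = 13746468217967926978680000.

70874145319837672677196800, 35770355645907606826362624, 13746468217967926978680000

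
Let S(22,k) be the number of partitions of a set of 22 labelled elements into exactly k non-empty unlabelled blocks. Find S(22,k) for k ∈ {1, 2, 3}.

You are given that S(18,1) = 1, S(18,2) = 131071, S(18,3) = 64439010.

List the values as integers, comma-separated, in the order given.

1, 2097151, 5228079450

[19] T[19,1]:1*1+0=1 · T[19,2]:2*131071+1=262143 · T[19,3]:3*64439010+131071=193448101
[20] T[20,1]:1*1+0=1 · T[20,2]:2*262143+1=524287 · T[20,3]:3*193448101+262143=580606446
[21] T[21,1]:1*1+0=1 · T[21,2]:2*524287+1=1048575 · T[21,3]:3*580606446+524287=1742343625
[22] T[22,1]:1*1+0=1 · T[22,2]:2*1048575+1=2097151 · T[22,3]:3*1742343625+1048575=5228079450
Read S(22,1) = 1, S(22,2) = 2097151, S(22,3) = 5228079450.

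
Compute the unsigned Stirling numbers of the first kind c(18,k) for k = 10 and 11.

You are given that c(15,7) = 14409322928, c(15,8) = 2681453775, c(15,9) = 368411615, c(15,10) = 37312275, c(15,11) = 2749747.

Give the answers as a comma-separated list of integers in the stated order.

577924894833, 60202693980

i=16: T(16,8)=14409322928+15·2681453775=54631129553 | T(16,9)=2681453775+15·368411615=8207628000 | T(16,10)=368411615+15·37312275=928095740 | T(16,11)=37312275+15·2749747=78558480
i=17: T(17,9)=54631129553+16·8207628000=185953177553 | T(17,10)=8207628000+16·928095740=23057159840 | T(17,11)=928095740+16·78558480=2185031420
i=18: T(18,10)=185953177553+17·23057159840=577924894833 | T(18,11)=23057159840+17·2185031420=60202693980
Read c(18,10) = 577924894833, c(18,11) = 60202693980.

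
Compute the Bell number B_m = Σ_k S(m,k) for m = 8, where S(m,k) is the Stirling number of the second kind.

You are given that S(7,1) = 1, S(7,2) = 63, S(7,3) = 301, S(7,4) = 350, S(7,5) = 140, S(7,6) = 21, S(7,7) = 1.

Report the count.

row 8: T[8][1]=1·1+0=1  T[8][2]=2·63+1=127  T[8][3]=3·301+63=966  T[8][4]=4·350+301=1701  T[8][5]=5·140+350=1050  T[8][6]=6·21+140=266  T[8][7]=7·1+21=28  T[8][8]=8·0+1=1
B_8 = ΣS(8,k) = 1+127+966+1701+1050+266+28+1 = 4140

4140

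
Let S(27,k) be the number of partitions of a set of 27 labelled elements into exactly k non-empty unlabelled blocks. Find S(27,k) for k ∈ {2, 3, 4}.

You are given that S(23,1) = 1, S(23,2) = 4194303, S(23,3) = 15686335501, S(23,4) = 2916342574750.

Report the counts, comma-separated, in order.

67108863, 1270865805301, 749329038535350

row 24: T[24][1]=1·1+0=1  T[24][2]=2·4194303+1=8388607  T[24][3]=3·15686335501+4194303=47063200806  T[24][4]=4·2916342574750+15686335501=11681056634501
row 25: T[25][1]=1·1+0=1  T[25][2]=2·8388607+1=16777215  T[25][3]=3·47063200806+8388607=141197991025  T[25][4]=4·11681056634501+47063200806=46771289738810
row 26: T[26][1]=1·1+0=1  T[26][2]=2·16777215+1=33554431  T[26][3]=3·141197991025+16777215=423610750290  T[26][4]=4·46771289738810+141197991025=187226356946265
row 27: T[27][2]=2·33554431+1=67108863  T[27][3]=3·423610750290+33554431=1270865805301  T[27][4]=4·187226356946265+423610750290=749329038535350
Read S(27,2) = 67108863, S(27,3) = 1270865805301, S(27,4) = 749329038535350.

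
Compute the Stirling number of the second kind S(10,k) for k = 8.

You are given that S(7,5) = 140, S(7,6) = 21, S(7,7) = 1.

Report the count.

750

[8] T[8,6]:6*21+140=266 · T[8,7]:7*1+21=28 · T[8,8]:8*0+1=1
[9] T[9,7]:7*28+266=462 · T[9,8]:8*1+28=36
[10] T[10,8]:8*36+462=750
Read S(10,8) = 750.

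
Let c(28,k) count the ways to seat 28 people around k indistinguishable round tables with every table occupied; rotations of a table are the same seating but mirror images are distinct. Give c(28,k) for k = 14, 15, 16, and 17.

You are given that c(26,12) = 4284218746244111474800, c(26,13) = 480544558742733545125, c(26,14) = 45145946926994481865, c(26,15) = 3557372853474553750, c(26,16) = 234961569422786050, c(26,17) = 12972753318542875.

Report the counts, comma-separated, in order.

61445535102359115635655, 5370555489012577816470, 398629729895941637715, 25117208862499312650

row 27: T[27][13]=26·480544558742733545125+4284218746244111474800=16778377273555183648050  T[27][14]=26·45145946926994481865+480544558742733545125=1654339178844590073615  T[27][15]=26·3557372853474553750+45145946926994481865=137637641117332879365  T[27][16]=26·234961569422786050+3557372853474553750=9666373658466991050  T[27][17]=26·12972753318542875+234961569422786050=572253155704900800
row 28: T[28][14]=27·1654339178844590073615+16778377273555183648050=61445535102359115635655  T[28][15]=27·137637641117332879365+1654339178844590073615=5370555489012577816470  T[28][16]=27·9666373658466991050+137637641117332879365=398629729895941637715  T[28][17]=27·572253155704900800+9666373658466991050=25117208862499312650
Read c(28,14) = 61445535102359115635655, c(28,15) = 5370555489012577816470, c(28,16) = 398629729895941637715, c(28,17) = 25117208862499312650.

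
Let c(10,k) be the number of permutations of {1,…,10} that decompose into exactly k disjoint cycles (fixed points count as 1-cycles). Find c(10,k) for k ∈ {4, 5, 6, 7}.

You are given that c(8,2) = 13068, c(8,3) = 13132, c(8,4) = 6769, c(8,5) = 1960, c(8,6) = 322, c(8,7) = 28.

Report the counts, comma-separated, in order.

@9  (9,3):13132·8+13068→118124, (9,4):6769·8+13132→67284, (9,5):1960·8+6769→22449, (9,6):322·8+1960→4536, (9,7):28·8+322→546
@10  (10,4):67284·9+118124→723680, (10,5):22449·9+67284→269325, (10,6):4536·9+22449→63273, (10,7):546·9+4536→9450
Read c(10,4) = 723680, c(10,5) = 269325, c(10,6) = 63273, c(10,7) = 9450.

723680, 269325, 63273, 9450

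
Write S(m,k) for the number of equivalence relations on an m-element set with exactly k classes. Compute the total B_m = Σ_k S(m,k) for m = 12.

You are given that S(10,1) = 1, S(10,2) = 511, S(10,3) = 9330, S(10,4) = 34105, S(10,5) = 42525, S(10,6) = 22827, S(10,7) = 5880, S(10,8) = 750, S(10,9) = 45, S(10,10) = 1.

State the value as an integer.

[11] T[11,1]:1*1+0=1 · T[11,2]:2*511+1=1023 · T[11,3]:3*9330+511=28501 · T[11,4]:4*34105+9330=145750 · T[11,5]:5*42525+34105=246730 · T[11,6]:6*22827+42525=179487 · T[11,7]:7*5880+22827=63987 · T[11,8]:8*750+5880=11880 · T[11,9]:9*45+750=1155 · T[11,10]:10*1+45=55 · T[11,11]:11*0+1=1
[12] T[12,1]:1*1+0=1 · T[12,2]:2*1023+1=2047 · T[12,3]:3*28501+1023=86526 · T[12,4]:4*145750+28501=611501 · T[12,5]:5*246730+145750=1379400 · T[12,6]:6*179487+246730=1323652 · T[12,7]:7*63987+179487=627396 · T[12,8]:8*11880+63987=159027 · T[12,9]:9*1155+11880=22275 · T[12,10]:10*55+1155=1705 · T[12,11]:11*1+55=66 · T[12,12]:12*0+1=1
B_12 = ΣS(12,k) = 1+2047+86526+611501+1379400+1323652+627396+159027+22275+1705+66+1 = 4213597

4213597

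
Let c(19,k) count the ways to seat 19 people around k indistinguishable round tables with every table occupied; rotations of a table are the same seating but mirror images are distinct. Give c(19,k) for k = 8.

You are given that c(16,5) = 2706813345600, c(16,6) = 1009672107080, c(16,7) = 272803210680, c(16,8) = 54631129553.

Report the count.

r17: T_17,6=16×1009672107080+2706813345600=18861567058880; T_17,7=16×272803210680+1009672107080=5374523477960; T_17,8=16×54631129553+272803210680=1146901283528
r18: T_18,7=17×5374523477960+18861567058880=110228466184200; T_18,8=17×1146901283528+5374523477960=24871845297936
r19: T_19,8=18×24871845297936+110228466184200=557921681547048
Read c(19,8) = 557921681547048.

557921681547048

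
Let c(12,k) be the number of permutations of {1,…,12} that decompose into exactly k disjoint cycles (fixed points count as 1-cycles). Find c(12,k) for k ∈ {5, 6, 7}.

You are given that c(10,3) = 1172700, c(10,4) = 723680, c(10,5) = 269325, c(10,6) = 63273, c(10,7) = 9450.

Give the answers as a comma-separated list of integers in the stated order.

[11] T[11,4]:10*723680+1172700=8409500 · T[11,5]:10*269325+723680=3416930 · T[11,6]:10*63273+269325=902055 · T[11,7]:10*9450+63273=157773
[12] T[12,5]:11*3416930+8409500=45995730 · T[12,6]:11*902055+3416930=13339535 · T[12,7]:11*157773+902055=2637558
Read c(12,5) = 45995730, c(12,6) = 13339535, c(12,7) = 2637558.

45995730, 13339535, 2637558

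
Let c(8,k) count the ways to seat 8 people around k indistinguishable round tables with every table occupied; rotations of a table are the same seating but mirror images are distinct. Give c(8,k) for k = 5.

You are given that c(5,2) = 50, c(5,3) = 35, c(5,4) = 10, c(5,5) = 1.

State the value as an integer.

1960

[6] T[6,3]:5*35+50=225 · T[6,4]:5*10+35=85 · T[6,5]:5*1+10=15
[7] T[7,4]:6*85+225=735 · T[7,5]:6*15+85=175
[8] T[8,5]:7*175+735=1960
Read c(8,5) = 1960.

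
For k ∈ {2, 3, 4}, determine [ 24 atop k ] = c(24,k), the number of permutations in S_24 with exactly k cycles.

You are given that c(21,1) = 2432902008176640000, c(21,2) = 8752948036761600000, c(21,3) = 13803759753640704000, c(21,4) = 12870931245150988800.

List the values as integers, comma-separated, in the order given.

@22  (22,1):2432902008176640000·21+0→51090942171709440000, (22,2):8752948036761600000·21+2432902008176640000→186244810780170240000, (22,3):13803759753640704000·21+8752948036761600000→298631902863216384000, (22,4):12870931245150988800·21+13803759753640704000→284093315901811468800
@23  (23,1):51090942171709440000·22+0→1124000727777607680000, (23,2):186244810780170240000·22+51090942171709440000→4148476779335454720000, (23,3):298631902863216384000·22+186244810780170240000→6756146673770930688000, (23,4):284093315901811468800·22+298631902863216384000→6548684852703068697600
@24  (24,2):4148476779335454720000·23+1124000727777607680000→96538966652493066240000, (24,3):6756146673770930688000·23+4148476779335454720000→159539850276066860544000, (24,4):6548684852703068697600·23+6756146673770930688000→157375898285941510732800
Read c(24,2) = 96538966652493066240000, c(24,3) = 159539850276066860544000, c(24,4) = 157375898285941510732800.

96538966652493066240000, 159539850276066860544000, 157375898285941510732800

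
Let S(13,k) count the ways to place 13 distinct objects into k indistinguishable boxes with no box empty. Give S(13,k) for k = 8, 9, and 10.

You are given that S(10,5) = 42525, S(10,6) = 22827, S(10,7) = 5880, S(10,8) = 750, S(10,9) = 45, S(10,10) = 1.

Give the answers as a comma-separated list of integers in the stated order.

i=11: T(11,6)=42525+6·22827=179487 | T(11,7)=22827+7·5880=63987 | T(11,8)=5880+8·750=11880 | T(11,9)=750+9·45=1155 | T(11,10)=45+10·1=55
i=12: T(12,7)=179487+7·63987=627396 | T(12,8)=63987+8·11880=159027 | T(12,9)=11880+9·1155=22275 | T(12,10)=1155+10·55=1705
i=13: T(13,8)=627396+8·159027=1899612 | T(13,9)=159027+9·22275=359502 | T(13,10)=22275+10·1705=39325
Read S(13,8) = 1899612, S(13,9) = 359502, S(13,10) = 39325.

1899612, 359502, 39325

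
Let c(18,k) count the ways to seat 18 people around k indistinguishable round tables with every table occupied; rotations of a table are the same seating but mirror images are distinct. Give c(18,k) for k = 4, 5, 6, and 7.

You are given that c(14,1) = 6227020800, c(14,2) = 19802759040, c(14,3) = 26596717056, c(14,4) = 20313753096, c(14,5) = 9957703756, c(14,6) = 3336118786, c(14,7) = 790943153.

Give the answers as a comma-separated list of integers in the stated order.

1583313975727488, 909299905844112, 369012649234384, 110228466184200

[15] T[15,1]:14*6227020800+0=87178291200 · T[15,2]:14*19802759040+6227020800=283465647360 · T[15,3]:14*26596717056+19802759040=392156797824 · T[15,4]:14*20313753096+26596717056=310989260400 · T[15,5]:14*9957703756+20313753096=159721605680 · T[15,6]:14*3336118786+9957703756=56663366760 · T[15,7]:14*790943153+3336118786=14409322928
[16] T[16,2]:15*283465647360+87178291200=4339163001600 · T[16,3]:15*392156797824+283465647360=6165817614720 · T[16,4]:15*310989260400+392156797824=5056995703824 · T[16,5]:15*159721605680+310989260400=2706813345600 · T[16,6]:15*56663366760+159721605680=1009672107080 · T[16,7]:15*14409322928+56663366760=272803210680
[17] T[17,3]:16*6165817614720+4339163001600=102992244837120 · T[17,4]:16*5056995703824+6165817614720=87077748875904 · T[17,5]:16*2706813345600+5056995703824=48366009233424 · T[17,6]:16*1009672107080+2706813345600=18861567058880 · T[17,7]:16*272803210680+1009672107080=5374523477960
[18] T[18,4]:17*87077748875904+102992244837120=1583313975727488 · T[18,5]:17*48366009233424+87077748875904=909299905844112 · T[18,6]:17*18861567058880+48366009233424=369012649234384 · T[18,7]:17*5374523477960+18861567058880=110228466184200
Read c(18,4) = 1583313975727488, c(18,5) = 909299905844112, c(18,6) = 369012649234384, c(18,7) = 110228466184200.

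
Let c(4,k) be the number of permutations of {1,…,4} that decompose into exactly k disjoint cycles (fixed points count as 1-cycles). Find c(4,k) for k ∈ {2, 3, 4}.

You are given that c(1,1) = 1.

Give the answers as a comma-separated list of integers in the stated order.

@2  (2,1):1·1+0→1, (2,2):0·1+1→1
@3  (3,1):1·2+0→2, (3,2):1·2+1→3, (3,3):0·2+1→1
@4  (4,2):3·3+2→11, (4,3):1·3+3→6, (4,4):0·3+1→1
Read c(4,2) = 11, c(4,3) = 6, c(4,4) = 1.

11, 6, 1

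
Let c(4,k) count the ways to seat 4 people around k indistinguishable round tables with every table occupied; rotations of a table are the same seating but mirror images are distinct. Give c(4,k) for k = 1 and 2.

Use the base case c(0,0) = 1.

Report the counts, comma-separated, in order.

6, 11

@1  (1,1):0·0+1→1
@2  (2,1):1·1+0→1, (2,2):0·1+1→1
@3  (3,1):1·2+0→2, (3,2):1·2+1→3
@4  (4,1):2·3+0→6, (4,2):3·3+2→11
Read c(4,1) = 6, c(4,2) = 11.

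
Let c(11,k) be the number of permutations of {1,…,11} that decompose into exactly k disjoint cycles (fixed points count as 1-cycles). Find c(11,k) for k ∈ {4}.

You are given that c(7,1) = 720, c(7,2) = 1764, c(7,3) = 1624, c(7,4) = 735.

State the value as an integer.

8409500

row 8: T[8][1]=7·720+0=5040  T[8][2]=7·1764+720=13068  T[8][3]=7·1624+1764=13132  T[8][4]=7·735+1624=6769
row 9: T[9][2]=8·13068+5040=109584  T[9][3]=8·13132+13068=118124  T[9][4]=8·6769+13132=67284
row 10: T[10][3]=9·118124+109584=1172700  T[10][4]=9·67284+118124=723680
row 11: T[11][4]=10·723680+1172700=8409500
Read c(11,4) = 8409500.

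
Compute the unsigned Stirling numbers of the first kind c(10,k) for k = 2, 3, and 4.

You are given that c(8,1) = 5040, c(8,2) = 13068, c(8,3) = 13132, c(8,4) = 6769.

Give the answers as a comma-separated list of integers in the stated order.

@9  (9,1):5040·8+0→40320, (9,2):13068·8+5040→109584, (9,3):13132·8+13068→118124, (9,4):6769·8+13132→67284
@10  (10,2):109584·9+40320→1026576, (10,3):118124·9+109584→1172700, (10,4):67284·9+118124→723680
Read c(10,2) = 1026576, c(10,3) = 1172700, c(10,4) = 723680.

1026576, 1172700, 723680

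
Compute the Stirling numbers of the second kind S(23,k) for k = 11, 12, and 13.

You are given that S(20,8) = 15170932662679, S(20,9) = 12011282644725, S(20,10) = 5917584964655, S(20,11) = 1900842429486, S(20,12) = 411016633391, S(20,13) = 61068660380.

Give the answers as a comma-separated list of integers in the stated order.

4864251308951100, 1672162773483930, 401282560341390

[21] T[21,9]:9*12011282644725+15170932662679=123272476465204 · T[21,10]:10*5917584964655+12011282644725=71187132291275 · T[21,11]:11*1900842429486+5917584964655=26826851689001 · T[21,12]:12*411016633391+1900842429486=6833042030178 · T[21,13]:13*61068660380+411016633391=1204909218331
[22] T[22,10]:10*71187132291275+123272476465204=835143799377954 · T[22,11]:11*26826851689001+71187132291275=366282500870286 · T[22,12]:12*6833042030178+26826851689001=108823356051137 · T[22,13]:13*1204909218331+6833042030178=22496861868481
[23] T[23,11]:11*366282500870286+835143799377954=4864251308951100 · T[23,12]:12*108823356051137+366282500870286=1672162773483930 · T[23,13]:13*22496861868481+108823356051137=401282560341390
Read S(23,11) = 4864251308951100, S(23,12) = 1672162773483930, S(23,13) = 401282560341390.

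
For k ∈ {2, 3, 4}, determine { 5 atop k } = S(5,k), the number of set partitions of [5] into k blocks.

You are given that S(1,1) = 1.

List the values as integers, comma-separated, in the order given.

[2] T[2,1]:1*1+0=1 · T[2,2]:2*0+1=1
[3] T[3,1]:1*1+0=1 · T[3,2]:2*1+1=3 · T[3,3]:3*0+1=1
[4] T[4,1]:1*1+0=1 · T[4,2]:2*3+1=7 · T[4,3]:3*1+3=6 · T[4,4]:4*0+1=1
[5] T[5,2]:2*7+1=15 · T[5,3]:3*6+7=25 · T[5,4]:4*1+6=10
Read S(5,2) = 15, S(5,3) = 25, S(5,4) = 10.

15, 25, 10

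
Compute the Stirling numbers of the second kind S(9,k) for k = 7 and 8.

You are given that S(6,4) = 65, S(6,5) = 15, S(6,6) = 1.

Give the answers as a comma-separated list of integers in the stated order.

462, 36

i=7: T(7,5)=65+5·15=140 | T(7,6)=15+6·1=21 | T(7,7)=1+7·0=1
i=8: T(8,6)=140+6·21=266 | T(8,7)=21+7·1=28 | T(8,8)=1+8·0=1
i=9: T(9,7)=266+7·28=462 | T(9,8)=28+8·1=36
Read S(9,7) = 462, S(9,8) = 36.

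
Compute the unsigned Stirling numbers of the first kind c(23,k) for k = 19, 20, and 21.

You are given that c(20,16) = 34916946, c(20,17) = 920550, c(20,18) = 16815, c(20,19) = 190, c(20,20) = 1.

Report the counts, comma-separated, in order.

116896626, 2240315, 30107

r21: T_21,17=20×920550+34916946=53327946; T_21,18=20×16815+920550=1256850; T_21,19=20×190+16815=20615; T_21,20=20×1+190=210; T_21,21=20×0+1=1
r22: T_22,18=21×1256850+53327946=79721796; T_22,19=21×20615+1256850=1689765; T_22,20=21×210+20615=25025; T_22,21=21×1+210=231
r23: T_23,19=22×1689765+79721796=116896626; T_23,20=22×25025+1689765=2240315; T_23,21=22×231+25025=30107
Read c(23,19) = 116896626, c(23,20) = 2240315, c(23,21) = 30107.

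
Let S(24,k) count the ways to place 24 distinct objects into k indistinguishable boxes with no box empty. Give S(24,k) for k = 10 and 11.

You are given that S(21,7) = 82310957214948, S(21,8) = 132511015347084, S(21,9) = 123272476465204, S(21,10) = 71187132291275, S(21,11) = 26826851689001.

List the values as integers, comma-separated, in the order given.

[22] T[22,8]:8*132511015347084+82310957214948=1142399079991620 · T[22,9]:9*123272476465204+132511015347084=1241963303533920 · T[22,10]:10*71187132291275+123272476465204=835143799377954 · T[22,11]:11*26826851689001+71187132291275=366282500870286
[23] T[23,9]:9*1241963303533920+1142399079991620=12320068811796900 · T[23,10]:10*835143799377954+1241963303533920=9593401297313460 · T[23,11]:11*366282500870286+835143799377954=4864251308951100
[24] T[24,10]:10*9593401297313460+12320068811796900=108254081784931500 · T[24,11]:11*4864251308951100+9593401297313460=63100165695775560
Read S(24,10) = 108254081784931500, S(24,11) = 63100165695775560.

108254081784931500, 63100165695775560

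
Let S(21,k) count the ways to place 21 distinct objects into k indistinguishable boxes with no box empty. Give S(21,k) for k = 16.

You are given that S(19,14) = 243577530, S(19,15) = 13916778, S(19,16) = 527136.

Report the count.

809944464

row 20: T[20][15]=15·13916778+243577530=452329200  T[20][16]=16·527136+13916778=22350954
row 21: T[21][16]=16·22350954+452329200=809944464
Read S(21,16) = 809944464.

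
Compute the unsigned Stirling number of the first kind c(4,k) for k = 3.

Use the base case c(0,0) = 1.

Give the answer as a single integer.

6

@1  (1,1):0·0+1→1
@2  (2,1):1·1+0→1, (2,2):0·1+1→1
@3  (3,2):1·2+1→3, (3,3):0·2+1→1
@4  (4,3):1·3+3→6
Read c(4,3) = 6.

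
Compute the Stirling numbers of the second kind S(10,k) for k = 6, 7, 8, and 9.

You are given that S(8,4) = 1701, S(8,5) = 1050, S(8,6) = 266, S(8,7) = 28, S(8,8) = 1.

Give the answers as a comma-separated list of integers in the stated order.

22827, 5880, 750, 45

i=9: T(9,5)=1701+5·1050=6951 | T(9,6)=1050+6·266=2646 | T(9,7)=266+7·28=462 | T(9,8)=28+8·1=36 | T(9,9)=1+9·0=1
i=10: T(10,6)=6951+6·2646=22827 | T(10,7)=2646+7·462=5880 | T(10,8)=462+8·36=750 | T(10,9)=36+9·1=45
Read S(10,6) = 22827, S(10,7) = 5880, S(10,8) = 750, S(10,9) = 45.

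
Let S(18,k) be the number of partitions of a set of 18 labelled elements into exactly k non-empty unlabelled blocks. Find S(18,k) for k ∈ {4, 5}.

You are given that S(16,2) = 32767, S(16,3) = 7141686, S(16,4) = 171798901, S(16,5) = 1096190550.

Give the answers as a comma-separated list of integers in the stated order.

r17: T_17,3=3×7141686+32767=21457825; T_17,4=4×171798901+7141686=694337290; T_17,5=5×1096190550+171798901=5652751651
r18: T_18,4=4×694337290+21457825=2798806985; T_18,5=5×5652751651+694337290=28958095545
Read S(18,4) = 2798806985, S(18,5) = 28958095545.

2798806985, 28958095545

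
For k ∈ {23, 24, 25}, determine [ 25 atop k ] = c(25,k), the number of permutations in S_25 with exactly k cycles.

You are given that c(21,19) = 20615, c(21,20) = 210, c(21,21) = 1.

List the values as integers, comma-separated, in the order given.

42550, 300, 1

row 22: T[22][20]=21·210+20615=25025  T[22][21]=21·1+210=231  T[22][22]=21·0+1=1
row 23: T[23][21]=22·231+25025=30107  T[23][22]=22·1+231=253  T[23][23]=22·0+1=1
row 24: T[24][22]=23·253+30107=35926  T[24][23]=23·1+253=276  T[24][24]=23·0+1=1
row 25: T[25][23]=24·276+35926=42550  T[25][24]=24·1+276=300  T[25][25]=24·0+1=1
Read c(25,23) = 42550, c(25,24) = 300, c(25,25) = 1.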